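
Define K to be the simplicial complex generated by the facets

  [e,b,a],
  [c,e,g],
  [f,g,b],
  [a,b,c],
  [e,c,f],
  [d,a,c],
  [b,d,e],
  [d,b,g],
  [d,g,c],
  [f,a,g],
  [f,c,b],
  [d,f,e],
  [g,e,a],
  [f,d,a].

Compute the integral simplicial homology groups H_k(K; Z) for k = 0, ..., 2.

H_0 = Z,  H_1 = Z^2,  H_2 = Z.

K has 7 vertices, 21 edges, 14 triangles.
rank ∂_0 = 0, rank ∂_1 = 6 ⇒ b_0 = 7 − 0 − 6 = 1; all invariant factors of ∂_1 are 1 so no torsion. So H_0 = Z.
rank ∂_1 = 6, rank ∂_2 = 13 ⇒ b_1 = 21 − 6 − 13 = 2; all invariant factors of ∂_2 are 1 so no torsion. So H_1 = Z^2.
rank ∂_2 = 13, rank ∂_3 = 0 ⇒ b_2 = 14 − 13 − 0 = 1. So H_2 = Z.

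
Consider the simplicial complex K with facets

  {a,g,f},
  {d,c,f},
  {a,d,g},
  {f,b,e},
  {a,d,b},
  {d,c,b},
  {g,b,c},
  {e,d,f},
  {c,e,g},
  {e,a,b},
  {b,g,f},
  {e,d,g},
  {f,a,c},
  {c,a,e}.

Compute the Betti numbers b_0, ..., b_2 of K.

Fix the vertex order a < b < c < d < e < f < g and write every simplex with vertices in increasing order. Then dim K = 2 and the simplices of K are:

  0-simplices (7): a, b, c, d, e, f, g
  1-simplices (21): ab, ac, ad, ae, af, ag, bc, bd, be, bf, bg, cd, ce, cf, cg, de, df, dg, ef, eg, fg
  2-simplices (14): abd, abe, ace, acf, adg, afg, bcd, bcg, bef, bfg, cdf, ceg, def, deg

so the chain groups are C_0 ≅ Z^7, C_1 ≅ Z^21, C_2 ≅ Z^14.

The boundary map ∂_1: C_1 → C_0 is given by ∂[p,q] = [q] − [p]. For instance
  ∂bg = g − b.
The resulting 7×21 matrix has rank 6, and its Smith normal form has invariant factors (1,1,1,1,1,1).

∂_2: C_2 → C_1 maps a triangle to the signed sum of its edges. For instance
  ∂abe = be − ae + ab,
  ∂adg = dg − ag + ad.
The 21×14 boundary matrix has rank 13 and Smith normal form diag(1,1,1,1,1,1,1,1,1,1,1,1,1).

Computing H_k = (kernel of ∂_k) / (image of ∂_{k+1}):

  H_0: rank C_0 − rank ∂_1 = 7 − 6 = 1, and the invariant factors of ∂_1 are all 1, so H_0 ≅ Z.
  H_1: rank ker ∂_1 − rank ∂_2 = (21 − 6) − 13 = 2, and the invariant factors of ∂_2 are all 1, so H_1 ≅ Z^2.
  H_2: rank ker ∂_2 − rank ∂_3 = (14 − 13) − 0 = 1, and there is no ∂_3, so H_2 ≅ Z.

Hence the Betti numbers are b_0 = 1, b_1 = 2, b_2 = 1.

b_0 = 1, b_1 = 2, b_2 = 1.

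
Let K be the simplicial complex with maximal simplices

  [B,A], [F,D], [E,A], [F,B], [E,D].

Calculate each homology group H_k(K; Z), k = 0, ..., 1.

Order the vertices as A < B < D < E < F. Listing each simplex with vertices in this order, K has dimension 1 with simplices:

  0-simplices (5): A, B, D, E, F
  1-simplices (5): AB, AE, BF, DE, DF

so the chain groups are C_0 ≅ Z^5, C_1 ≅ Z^5.

The boundary map ∂_1: C_1 → C_0 maps an edge to its endpoints' difference, ∂[p,q] = q − p. For instance
  ∂BF = F − B.
The 5×5 boundary matrix has rank 4 and Smith normal form diag(1,1,1,1).

Computing H_k = (kernel of ∂_k) / (image of ∂_{k+1}):

  H_0: rank C_0 − rank ∂_1 = 5 − 4 = 1, and the invariant factors of ∂_1 are all 1, so H_0 ≅ Z.
  H_1: rank ker ∂_1 − rank ∂_2 = (5 − 4) − 0 = 1, and there is no ∂_2, so H_1 ≅ Z.

H_0 ≅ Z,  H_1 ≅ Z.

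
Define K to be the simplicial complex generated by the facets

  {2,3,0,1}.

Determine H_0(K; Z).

H_0 ≅ Z.

We work with the vertex ordering 0 < 1 < 2 < 3. The simplices of K, each written with vertices in increasing order, are:

  0-simplices (4): [0], [1], [2], [3]
  1-simplices (6): [0,1], [0,2], [0,3], [1,2], [1,3], [2,3]
  2-simplices (4): [0,1,2], [0,1,3], [0,2,3], [1,2,3]
  3-simplices (1): [0,1,2,3]

Hence C_0 ≅ Z^4, C_1 ≅ Z^6, C_2 ≅ Z^4, C_3 ≅ Z^1.

The boundary map ∂_1: C_1 → C_0 maps an edge to its endpoints' difference, ∂[p,q] = q − p. For instance
  ∂[1,2] = [2] − [1].
As a 4×6 matrix over Z this has rank 3, with invariant factors (1,1,1).

The boundary map ∂_2: C_2 → C_1 maps a triangle to the signed sum of its edges. For instance
  ∂[0,2,3] = [2,3] − [0,3] + [0,2],
  ∂[0,1,3] = [1,3] − [0,3] + [0,1].
As a 6×4 matrix over Z this has rank 3, with invariant factors (1,1,1).

The boundary map ∂_3: C_3 → C_2 sends each 3-simplex σ to the alternating sum Σ_i (−1)^i (σ with its i-th vertex removed). For instance
  ∂[0,1,2,3] = [1,2,3] − [0,2,3] + [0,1,3] − [0,1,2].
The resulting 4×1 matrix has rank 1, and its Smith normal form has invariant factors (1).

Reading off H_k = ker ∂_k / im ∂_{k+1}:

  H_0: rank C_0 − rank ∂_1 = 4 − 3 = 1, and the invariant factors of ∂_1 are all 1, so H_0 ≅ Z.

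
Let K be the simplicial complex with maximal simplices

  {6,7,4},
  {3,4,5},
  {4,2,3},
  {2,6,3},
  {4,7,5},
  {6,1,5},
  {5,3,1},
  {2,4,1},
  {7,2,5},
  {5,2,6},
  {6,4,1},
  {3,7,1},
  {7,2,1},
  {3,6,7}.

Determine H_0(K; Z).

H_0 = Z.

Order the vertices as 1 < 2 < 3 < 4 < 5 < 6 < 7. Listing each simplex with vertices in this order, K has dimension 2 with simplices:

  0-simplices (7): [1], [2], [3], [4], [5], [6], [7]
  1-simplices (21): [1,2], [1,3], [1,4], [1,5], [1,6], [1,7], [2,3], [2,4], [2,5], [2,6], [2,7], [3,4], [3,5], [3,6], [3,7], [4,5], [4,6], [4,7], [5,6], [5,7], [6,7]
  2-simplices (14): [1,2,4], [1,2,7], [1,3,5], [1,3,7], [1,4,6], [1,5,6], [2,3,4], [2,3,6], [2,5,6], [2,5,7], [3,4,5], [3,6,7], [4,5,7], [4,6,7]

so the chain groups are C_0 ≅ Z^7, C_1 ≅ Z^21, C_2 ≅ Z^14.

The boundary map ∂_1: C_1 → C_0 maps an edge to its endpoints' difference, ∂[p,q] = q − p.
As a 7×21 matrix over Z this has rank 6, with invariant factors (1,1,1,1,1,1).

Boundary ∂_2: C_2 → C_1 sends each 2-simplex [p,q,r] to [q,r] − [p,r] + [p,q]. For instance
  ∂[2,3,6] = [3,6] − [2,6] + [2,3],
  ∂[2,5,7] = [5,7] − [2,7] + [2,5].
This gives a 21×14 integer matrix of rank 13; reducing to Smith normal form yields diagonal entries (1,1,1,1,1,1,1,1,1,1,1,1,1).

From H_k ≅ ker(∂_k) / im(∂_{k+1}) we obtain:

  H_0: rank C_0 − rank ∂_1 = 7 − 6 = 1, and the invariant factors of ∂_1 are all 1, so H_0 = Z.

(K is a triangulation of the torus T^2.)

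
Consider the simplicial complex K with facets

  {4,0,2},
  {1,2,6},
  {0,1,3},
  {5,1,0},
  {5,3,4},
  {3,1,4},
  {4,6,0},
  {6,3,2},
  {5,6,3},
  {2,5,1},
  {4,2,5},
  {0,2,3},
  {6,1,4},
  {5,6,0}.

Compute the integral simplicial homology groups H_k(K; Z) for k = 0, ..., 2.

H_0 ≅ Z,  H_1 ≅ Z^2,  H_2 ≅ Z.

We work with the vertex ordering 0 < 1 < 2 < 3 < 4 < 5 < 6. The simplices of K, each written with vertices in increasing order, are:

  0-simplices (7): [0], [1], [2], [3], [4], [5], [6]
  1-simplices (21): [0,1], [0,2], [0,3], [0,4], [0,5], [0,6], [1,2], [1,3], [1,4], [1,5], [1,6], [2,3], [2,4], [2,5], [2,6], [3,4], [3,5], [3,6], [4,5], [4,6], [5,6]
  2-simplices (14): [0,1,3], [0,1,5], [0,2,3], [0,2,4], [0,4,6], [0,5,6], [1,2,5], [1,2,6], [1,3,4], [1,4,6], [2,3,6], [2,4,5], [3,4,5], [3,5,6]

so the chain groups are C_0 ≅ Z^7, C_1 ≅ Z^21, C_2 ≅ Z^14.

∂_1: C_1 → C_0 sends each edge [p,q] (with p < q) to q − p.
The 7×21 boundary matrix has rank 6 and Smith normal form diag(1,1,1,1,1,1).

The boundary map ∂_2: C_2 → C_1 sends each 2-simplex [p,q,r] to [q,r] − [p,r] + [p,q]. For instance
  ∂[3,4,5] = [4,5] − [3,5] + [3,4],
  ∂[1,2,5] = [2,5] − [1,5] + [1,2].
The resulting 21×14 matrix has rank 13, and its Smith normal form has invariant factors (1,1,1,1,1,1,1,1,1,1,1,1,1).

Reading off H_k = ker ∂_k / im ∂_{k+1}:

  H_0: rank C_0 − rank ∂_1 = 7 − 6 = 1, and the invariant factors of ∂_1 are all 1, so H_0 ≅ Z.
  H_1: rank ker ∂_1 − rank ∂_2 = (21 − 6) − 13 = 2, and the invariant factors of ∂_2 are all 1, so H_1 ≅ Z^2.
  H_2: rank ker ∂_2 − rank ∂_3 = (14 − 13) − 0 = 1, and there is no ∂_3, so H_2 ≅ Z.

As a check, the Euler characteristic is 7 − 21 + 14 = 0, which agrees with 1 − 2 + 1 = 0.
(K is a triangulation of the torus T^2.)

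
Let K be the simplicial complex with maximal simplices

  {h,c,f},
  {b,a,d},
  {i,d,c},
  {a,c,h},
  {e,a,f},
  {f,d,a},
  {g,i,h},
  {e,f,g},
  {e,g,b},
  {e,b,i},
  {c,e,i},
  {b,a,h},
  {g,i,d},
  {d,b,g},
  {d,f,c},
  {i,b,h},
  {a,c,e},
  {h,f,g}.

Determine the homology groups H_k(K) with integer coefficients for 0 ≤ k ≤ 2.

Order the vertices as a < b < c < d < e < f < g < h < i. Listing each simplex with vertices in this order, K has dimension 2 with simplices:

  0-simplices (9): a, b, c, d, e, f, g, h, i
  1-simplices (27): ab, ac, ad, ae, af, ah, bd, be, bg, bh, bi, cd, ce, cf, ch, ci, df, dg, di, ef, eg, ei, fg, fh, gh, gi, hi
  2-simplices (18): abd, abh, ace, ach, adf, aef, bdg, beg, bei, bhi, cdf, cdi, cei, cfh, dgi, efg, fgh, ghi

giving chain groups C_0 ≅ Z^9, C_1 ≅ Z^27, C_2 ≅ Z^18.

The boundary map ∂_1: C_1 → C_0 maps an edge to its endpoints' difference, ∂[p,q] = q − p.
This gives a 9×27 integer matrix of rank 8; reducing to Smith normal form yields diagonal entries (1,1,1,1,1,1,1,1).

Boundary ∂_2: C_2 → C_1 sends each 2-simplex [p,q,r] to [q,r] − [p,r] + [p,q]. For instance
  ∂cei = ei − ci + ce,
  ∂ghi = hi − gi + gh.
This gives a 27×18 integer matrix of rank 18; reducing to Smith normal form yields diagonal entries (1,1,1,1,1,1,1,1,1,1,1,1,1,1,1,1,1,2).

Computing H_k = (kernel of ∂_k) / (image of ∂_{k+1}):

  H_0: rank C_0 − rank ∂_1 = 9 − 8 = 1, and the invariant factors of ∂_1 are all 1, so H_0 ≅ Z.
  H_1: rank ker ∂_1 − rank ∂_2 = (27 − 8) − 18 = 1, and ∂_2 has invariant factor 2 > 1, so H_1 ≅ Z ⊕ Z/2Z.
  H_2: rank ker ∂_2 − rank ∂_3 = (18 − 18) − 0 = 0, and there is no ∂_3, so H_2 ≅ 0.

H_0 = Z,  H_1 = Z ⊕ Z/2Z,  H_2 = 0.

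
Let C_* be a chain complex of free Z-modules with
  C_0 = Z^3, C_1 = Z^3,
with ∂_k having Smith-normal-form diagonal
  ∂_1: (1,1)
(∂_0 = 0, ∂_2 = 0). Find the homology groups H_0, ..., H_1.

H_0: b_0 = 3 − 0 − 2 = 1; torsion from ∂_1 factors > 1: none. So H_0 ≅ Z.
H_1: b_1 = 3 − 2 − 0 = 1; torsion from ∂_2 factors > 1: none. So H_1 ≅ Z.

H_0 ≅ Z,  H_1 ≅ Z.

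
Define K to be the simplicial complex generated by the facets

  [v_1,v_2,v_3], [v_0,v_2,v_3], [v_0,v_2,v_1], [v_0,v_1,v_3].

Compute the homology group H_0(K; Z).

H_0 = Z.

Take the total order v_0 < v_1 < v_2 < v_3 on the vertex set. Then K (dimension 2) consists of the simplices:

  0-simplices (4): [v_0], [v_1], [v_2], [v_3]
  1-simplices (6): [v_0,v_1], [v_0,v_2], [v_0,v_3], [v_1,v_2], [v_1,v_3], [v_2,v_3]
  2-simplices (4): [v_0,v_1,v_2], [v_0,v_1,v_3], [v_0,v_2,v_3], [v_1,v_2,v_3]

so the chain groups are C_0 ≅ Z^4, C_1 ≅ Z^6, C_2 ≅ Z^4.

∂_1: C_1 → C_0 sends each edge [p,q] (with p < q) to q − p.
This gives a 4×6 integer matrix of rank 3; reducing to Smith normal form yields diagonal entries (1,1,1).

The boundary map ∂_2: C_2 → C_1 maps a triangle to the signed sum of its edges. For instance
  ∂[v_0,v_1,v_2] = [v_1,v_2] − [v_0,v_2] + [v_0,v_1],
  ∂[v_1,v_2,v_3] = [v_2,v_3] − [v_1,v_3] + [v_1,v_2].
The resulting 6×4 matrix has rank 3, and its Smith normal form has invariant factors (1,1,1).

Now H_k = ker ∂_k / im ∂_{k+1}, so:

  H_0: rank C_0 − rank ∂_1 = 4 − 3 = 1, and the invariant factors of ∂_1 are all 1, so H_0 = Z.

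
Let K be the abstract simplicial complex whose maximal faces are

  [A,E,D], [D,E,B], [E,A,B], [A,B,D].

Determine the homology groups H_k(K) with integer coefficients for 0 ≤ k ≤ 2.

H_0 ≅ Z,  H_1 = 0,  H_2 ≅ Z.

Order the vertices as A < B < D < E. Listing each simplex with vertices in this order, K has dimension 2 with simplices:

  0-simplices (4): A, B, D, E
  1-simplices (6): AB, AD, AE, BD, BE, DE
  2-simplices (4): ABD, ABE, ADE, BDE

giving chain groups C_0 ≅ Z^4, C_1 ≅ Z^6, C_2 ≅ Z^4.

∂_1: C_1 → C_0 sends each edge [p,q] (with p < q) to q − p.
The 4×6 boundary matrix has rank 3 and Smith normal form diag(1,1,1).

Boundary ∂_2: C_2 → C_1 maps a triangle to the signed sum of its edges. For instance
  ∂ADE = DE − AE + AD,
  ∂BDE = DE − BE + BD.
This gives a 6×4 integer matrix of rank 3; reducing to Smith normal form yields diagonal entries (1,1,1).

Reading off H_k = ker ∂_k / im ∂_{k+1}:

  H_0: rank C_0 − rank ∂_1 = 4 − 3 = 1, and the invariant factors of ∂_1 are all 1, so H_0 ≅ Z.
  H_1: rank ker ∂_1 − rank ∂_2 = (6 − 3) − 3 = 0, and the invariant factors of ∂_2 are all 1, so H_1 ≅ 0.
  H_2: rank ker ∂_2 − rank ∂_3 = (4 − 3) − 0 = 1, and there is no ∂_3, so H_2 ≅ Z.

As a check, the Euler characteristic is 4 − 6 + 4 = 2, which agrees with 1 − 0 + 1 = 2.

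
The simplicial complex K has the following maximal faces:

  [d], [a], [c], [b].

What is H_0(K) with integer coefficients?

Take the total order a < b < c < d on the vertex set. Then K (dimension 0) consists of the simplices:

  0-simplices (4): a, b, c, d

so the chain groups are C_0 ≅ Z^4.

Reading off H_k = ker ∂_k / im ∂_{k+1}:

  H_0: rank C_0 − rank ∂_1 = 4 − 0 = 4, and there is no ∂_1, so H_0 = Z^4.

H_0 ≅ Z^4.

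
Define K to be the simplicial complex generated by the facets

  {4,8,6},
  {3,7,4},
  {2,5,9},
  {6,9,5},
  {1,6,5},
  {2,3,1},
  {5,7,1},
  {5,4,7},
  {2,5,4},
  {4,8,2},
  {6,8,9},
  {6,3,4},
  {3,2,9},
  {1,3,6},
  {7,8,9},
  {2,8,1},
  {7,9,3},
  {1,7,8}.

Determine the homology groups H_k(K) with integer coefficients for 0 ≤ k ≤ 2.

H_0 ≅ Z,  H_1 ≅ Z^2,  H_2 ≅ Z.

We work with the vertex ordering 1 < 2 < 3 < 4 < 5 < 6 < 7 < 8 < 9. The simplices of K, each written with vertices in increasing order, are:

  0-simplices (9): [1], [2], [3], [4], [5], [6], [7], [8], [9]
  1-simplices (27): (27 of them)
  2-simplices (18): [1,2,3], [1,2,8], [1,3,6], [1,5,6], [1,5,7], [1,7,8], [2,3,9], [2,4,5], [2,4,8], [2,5,9], [3,4,6], [3,4,7], [3,7,9], [4,5,7], [4,6,8], [5,6,9], [6,8,9], [7,8,9]

giving chain groups C_0 ≅ Z^9, C_1 ≅ Z^27, C_2 ≅ Z^18.

The boundary map ∂_1: C_1 → C_0 maps an edge to its endpoints' difference, ∂[p,q] = q − p. For instance
  ∂[2,9] = [9] − [2].
This gives a 9×27 integer matrix of rank 8; reducing to Smith normal form yields diagonal entries (1,1,1,1,1,1,1,1).

Boundary ∂_2: C_2 → C_1 maps a triangle to the signed sum of its edges. For instance
  ∂[4,5,7] = [5,7] − [4,7] + [4,5],
  ∂[2,5,9] = [5,9] − [2,9] + [2,5].
The resulting 27×18 matrix has rank 17, and its Smith normal form has invariant factors (1,1,1,1,1,1,1,1,1,1,1,1,1,1,1,1,1).

Reading off H_k = ker ∂_k / im ∂_{k+1}:

  H_0: rank C_0 − rank ∂_1 = 9 − 8 = 1, and the invariant factors of ∂_1 are all 1, so H_0 = Z.
  H_1: rank ker ∂_1 − rank ∂_2 = (27 − 8) − 17 = 2, and the invariant factors of ∂_2 are all 1, so H_1 = Z^2.
  H_2: rank ker ∂_2 − rank ∂_3 = (18 − 17) − 0 = 1, and there is no ∂_3, so H_2 = Z.

(K is a triangulation of the torus T^2.)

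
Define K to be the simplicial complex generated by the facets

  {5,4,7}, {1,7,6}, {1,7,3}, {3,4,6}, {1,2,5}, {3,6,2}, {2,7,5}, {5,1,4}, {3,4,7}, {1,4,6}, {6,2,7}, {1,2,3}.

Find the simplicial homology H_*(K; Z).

Take the total order 1 < 2 < 3 < 4 < 5 < 6 < 7 on the vertex set. Then K (dimension 2) consists of the simplices:

  0-simplices (7): [1], [2], [3], [4], [5], [6], [7]
  1-simplices (18): [1,2], [1,3], [1,4], [1,5], [1,6], [1,7], [2,3], [2,5], [2,6], [2,7], [3,4], [3,6], [3,7], [4,5], [4,6], [4,7], [5,7], [6,7]
  2-simplices (12): [1,2,3], [1,2,5], [1,3,7], [1,4,5], [1,4,6], [1,6,7], [2,3,6], [2,5,7], [2,6,7], [3,4,6], [3,4,7], [4,5,7]

so the chain groups are C_0 ≅ Z^7, C_1 ≅ Z^18, C_2 ≅ Z^12.

∂_1: C_1 → C_0 is given by ∂[p,q] = [q] − [p]. For instance
  ∂[2,6] = [6] − [2].
This gives a 7×18 integer matrix of rank 6; reducing to Smith normal form yields diagonal entries (1,1,1,1,1,1).

Boundary ∂_2: C_2 → C_1 acts by ∂[p,q,r] = [q,r] − [p,r] + [p,q]. For instance
  ∂[3,4,6] = [4,6] − [3,6] + [3,4],
  ∂[1,4,6] = [4,6] − [1,6] + [1,4].
The resulting 18×12 matrix has rank 12, and its Smith normal form has invariant factors (1,1,1,1,1,1,1,1,1,1,1,2).

Computing H_k = (kernel of ∂_k) / (image of ∂_{k+1}):

  H_0: rank C_0 − rank ∂_1 = 7 − 6 = 1, and the invariant factors of ∂_1 are all 1, so H_0 = Z.
  H_1: rank ker ∂_1 − rank ∂_2 = (18 − 6) − 12 = 0, and ∂_2 has invariant factor 2 > 1, so H_1 = Z/2Z.
  H_2: rank ker ∂_2 − rank ∂_3 = (12 − 12) − 0 = 0, and there is no ∂_3, so H_2 = 0.

H_0 = Z,  H_1 = Z/2Z,  H_2 = 0.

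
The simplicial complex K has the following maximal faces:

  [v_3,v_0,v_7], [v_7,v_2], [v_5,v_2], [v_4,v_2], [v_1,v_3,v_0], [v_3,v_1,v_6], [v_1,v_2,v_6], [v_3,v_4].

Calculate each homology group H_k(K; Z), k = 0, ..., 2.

Order the vertices as v_0 < v_1 < v_2 < v_3 < v_4 < v_5 < v_6 < v_7. Listing each simplex with vertices in this order, K has dimension 2 with simplices:

  0-simplices (8): [v_0], [v_1], [v_2], [v_3], [v_4], [v_5], [v_6], [v_7]
  1-simplices (13): [v_0,v_1], [v_0,v_3], [v_0,v_7], [v_1,v_2], [v_1,v_3], [v_1,v_6], [v_2,v_4], [v_2,v_5], [v_2,v_6], [v_2,v_7], [v_3,v_4], [v_3,v_6], [v_3,v_7]
  2-simplices (4): [v_0,v_1,v_3], [v_0,v_3,v_7], [v_1,v_2,v_6], [v_1,v_3,v_6]

so the chain groups are C_0 ≅ Z^8, C_1 ≅ Z^13, C_2 ≅ Z^4.

The boundary map ∂_1: C_1 → C_0 is given by ∂[p,q] = [q] − [p].
The 8×13 boundary matrix has rank 7 and Smith normal form diag(1,1,1,1,1,1,1).

Boundary ∂_2: C_2 → C_1 maps a triangle to the signed sum of its edges. For instance
  ∂[v_1,v_3,v_6] = [v_3,v_6] − [v_1,v_6] + [v_1,v_3],
  ∂[v_0,v_1,v_3] = [v_1,v_3] − [v_0,v_3] + [v_0,v_1].
This gives a 13×4 integer matrix of rank 4; reducing to Smith normal form yields diagonal entries (1,1,1,1).

Now H_k = ker ∂_k / im ∂_{k+1}, so:

  H_0: rank C_0 − rank ∂_1 = 8 − 7 = 1, and the invariant factors of ∂_1 are all 1, so H_0 = Z.
  H_1: rank ker ∂_1 − rank ∂_2 = (13 − 7) − 4 = 2, and the invariant factors of ∂_2 are all 1, so H_1 = Z^2.
  H_2: rank ker ∂_2 − rank ∂_3 = (4 − 4) − 0 = 0, and there is no ∂_3, so H_2 = 0.

H_0 ≅ Z,  H_1 ≅ Z^2,  H_2 = 0.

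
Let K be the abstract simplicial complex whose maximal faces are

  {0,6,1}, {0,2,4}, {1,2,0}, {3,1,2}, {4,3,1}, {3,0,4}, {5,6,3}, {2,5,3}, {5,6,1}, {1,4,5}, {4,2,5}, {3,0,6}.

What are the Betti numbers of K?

Order the vertices as 0 < 1 < 2 < 3 < 4 < 5 < 6. Listing each simplex with vertices in this order, K has dimension 2 with simplices:

  0-simplices (7): [0], [1], [2], [3], [4], [5], [6]
  1-simplices (18): [0,1], [0,2], [0,3], [0,4], [0,6], [1,2], [1,3], [1,4], [1,5], [1,6], [2,3], [2,4], [2,5], [3,4], [3,5], [3,6], [4,5], [5,6]
  2-simplices (12): [0,1,2], [0,1,6], [0,2,4], [0,3,4], [0,3,6], [1,2,3], [1,3,4], [1,4,5], [1,5,6], [2,3,5], [2,4,5], [3,5,6]

so the chain groups are C_0 ≅ Z^7, C_1 ≅ Z^18, C_2 ≅ Z^12.

Boundary ∂_1: C_1 → C_0 maps an edge to its endpoints' difference, ∂[p,q] = q − p.
The resulting 7×18 matrix has rank 6, and its Smith normal form has invariant factors (1,1,1,1,1,1).

∂_2: C_2 → C_1 sends each 2-simplex [p,q,r] to [q,r] − [p,r] + [p,q]. For instance
  ∂[1,5,6] = [5,6] − [1,6] + [1,5],
  ∂[1,3,4] = [3,4] − [1,4] + [1,3].
This gives a 18×12 integer matrix of rank 12; reducing to Smith normal form yields diagonal entries (1,1,1,1,1,1,1,1,1,1,1,2).

Reading off H_k = ker ∂_k / im ∂_{k+1}:

  H_0: rank C_0 − rank ∂_1 = 7 − 6 = 1, and the invariant factors of ∂_1 are all 1, so H_0 ≅ Z.
  H_1: rank ker ∂_1 − rank ∂_2 = (18 − 6) − 12 = 0, and ∂_2 has invariant factor 2 > 1, so H_1 ≅ Z/2.
  H_2: rank ker ∂_2 − rank ∂_3 = (12 − 12) − 0 = 0, and there is no ∂_3, so H_2 ≅ 0.

Hence the Betti numbers are b_0 = 1, b_1 = 0, b_2 = 0.

b_0 = 1, b_1 = 0, b_2 = 0.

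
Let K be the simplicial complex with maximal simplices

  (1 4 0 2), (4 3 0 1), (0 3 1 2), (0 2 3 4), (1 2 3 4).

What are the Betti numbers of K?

We work with the vertex ordering 0 < 1 < 2 < 3 < 4. The simplices of K, each written with vertices in increasing order, are:

  0-simplices (5): [0], [1], [2], [3], [4]
  1-simplices (10): [0,1], [0,2], [0,3], [0,4], [1,2], [1,3], [1,4], [2,3], [2,4], [3,4]
  2-simplices (10): [0,1,2], [0,1,3], [0,1,4], [0,2,3], [0,2,4], [0,3,4], [1,2,3], [1,2,4], [1,3,4], [2,3,4]
  3-simplices (5): [0,1,2,3], [0,1,2,4], [0,1,3,4], [0,2,3,4], [1,2,3,4]

so the chain groups are C_0 ≅ Z^5, C_1 ≅ Z^10, C_2 ≅ Z^10, C_3 ≅ Z^5.

∂_1: C_1 → C_0 sends each edge [p,q] (with p < q) to q − p.
This gives a 5×10 integer matrix of rank 4; reducing to Smith normal form yields diagonal entries (1,1,1,1).

The boundary map ∂_2: C_2 → C_1 maps a triangle to the signed sum of its edges. For instance
  ∂[0,1,4] = [1,4] − [0,4] + [0,1],
  ∂[0,1,2] = [1,2] − [0,2] + [0,1].
As a 10×10 matrix over Z this has rank 6, with invariant factors (1,1,1,1,1,1).

∂_3: C_3 → C_2 sends each 3-simplex σ to the alternating sum Σ_i (−1)^i (σ with its i-th vertex removed). For instance
  ∂[0,1,2,3] = [1,2,3] − [0,2,3] + [0,1,3] − [0,1,2],
  ∂[0,1,3,4] = [1,3,4] − [0,3,4] + [0,1,4] − [0,1,3].
The 10×5 boundary matrix has rank 4 and Smith normal form diag(1,1,1,1).

Computing H_k = (kernel of ∂_k) / (image of ∂_{k+1}):

  H_0: rank C_0 − rank ∂_1 = 5 − 4 = 1, and the invariant factors of ∂_1 are all 1, so H_0 = Z.
  H_1: rank ker ∂_1 − rank ∂_2 = (10 − 4) − 6 = 0, and the invariant factors of ∂_2 are all 1, so H_1 = 0.
  H_2: rank ker ∂_2 − rank ∂_3 = (10 − 6) − 4 = 0, and the invariant factors of ∂_3 are all 1, so H_2 = 0.
  H_3: rank ker ∂_3 − rank ∂_4 = (5 − 4) − 0 = 1, and there is no ∂_4, so H_3 = Z.

Hence the Betti numbers are b_0 = 1, b_1 = 0, b_2 = 0, b_3 = 1.

b_0 = 1, b_1 = 0, b_2 = 0, b_3 = 1.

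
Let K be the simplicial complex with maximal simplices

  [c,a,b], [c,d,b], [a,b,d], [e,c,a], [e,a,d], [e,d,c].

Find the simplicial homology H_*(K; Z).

Order the vertices as a < b < c < d < e. Listing each simplex with vertices in this order, K has dimension 2 with simplices:

  0-simplices (5): a, b, c, d, e
  1-simplices (9): ab, ac, ad, ae, bc, bd, cd, ce, de
  2-simplices (6): abc, abd, ace, ade, bcd, cde

so the chain groups are C_0 ≅ Z^5, C_1 ≅ Z^9, C_2 ≅ Z^6.

∂_1: C_1 → C_0 sends each edge [p,q] (with p < q) to q − p.
The resulting 5×9 matrix has rank 4, and its Smith normal form has invariant factors (1,1,1,1).

∂_2: C_2 → C_1 maps a triangle to the signed sum of its edges. For instance
  ∂abc = bc − ac + ab,
  ∂bcd = cd − bd + bc.
As a 9×6 matrix over Z this has rank 5, with invariant factors (1,1,1,1,1).

Reading off H_k = ker ∂_k / im ∂_{k+1}:

  H_0: rank C_0 − rank ∂_1 = 5 − 4 = 1, and the invariant factors of ∂_1 are all 1, so H_0 = Z.
  H_1: rank ker ∂_1 − rank ∂_2 = (9 − 4) − 5 = 0, and the invariant factors of ∂_2 are all 1, so H_1 = 0.
  H_2: rank ker ∂_2 − rank ∂_3 = (6 − 5) − 0 = 1, and there is no ∂_3, so H_2 = Z.

As a check, the Euler characteristic is 5 − 9 + 6 = 2, which agrees with 1 − 0 + 1 = 2.
(K is a triangulation of the 2-sphere S^2.)

H_0 = Z,  H_1 = 0,  H_2 = Z.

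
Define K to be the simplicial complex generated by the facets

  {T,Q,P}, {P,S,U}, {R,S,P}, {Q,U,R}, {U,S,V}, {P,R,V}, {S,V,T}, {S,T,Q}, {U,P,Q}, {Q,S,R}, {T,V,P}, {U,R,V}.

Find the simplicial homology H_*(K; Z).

Order the vertices as P < Q < R < S < T < U < V. Listing each simplex with vertices in this order, K has dimension 2 with simplices:

  0-simplices (7): P, Q, R, S, T, U, V
  1-simplices (18): PQ, PR, PS, PT, PU, PV, QR, QS, QT, QU, RS, RU, RV, ST, SU, SV, TV, UV
  2-simplices (12): PQT, PQU, PRS, PRV, PSU, PTV, QRS, QRU, QST, RUV, STV, SUV

so the chain groups are C_0 ≅ Z^7, C_1 ≅ Z^18, C_2 ≅ Z^12.

The boundary map ∂_1: C_1 → C_0 sends each edge [p,q] (with p < q) to q − p.
The 7×18 boundary matrix has rank 6 and Smith normal form diag(1,1,1,1,1,1).

Boundary ∂_2: C_2 → C_1 acts by ∂[p,q,r] = [q,r] − [p,r] + [p,q]. For instance
  ∂PTV = TV − PV + PT,
  ∂STV = TV − SV + ST.
As a 18×12 matrix over Z this has rank 12, with invariant factors (1,1,1,1,1,1,1,1,1,1,1,2).

Computing H_k = (kernel of ∂_k) / (image of ∂_{k+1}):

  H_0: rank C_0 − rank ∂_1 = 7 − 6 = 1, and the invariant factors of ∂_1 are all 1, so H_0 ≅ Z.
  H_1: rank ker ∂_1 − rank ∂_2 = (18 − 6) − 12 = 0, and ∂_2 has invariant factor 2 > 1, so H_1 ≅ Z/2.
  H_2: rank ker ∂_2 − rank ∂_3 = (12 − 12) − 0 = 0, and there is no ∂_3, so H_2 ≅ 0.

H_0 ≅ Z,  H_1 ≅ Z/2,  H_2 = 0.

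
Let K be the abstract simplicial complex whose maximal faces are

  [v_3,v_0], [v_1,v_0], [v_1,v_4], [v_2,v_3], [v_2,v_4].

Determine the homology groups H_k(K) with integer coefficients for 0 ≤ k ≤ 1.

H_0 ≅ Z,  H_1 ≅ Z.

Take the total order v_0 < v_1 < v_2 < v_3 < v_4 on the vertex set. Then K (dimension 1) consists of the simplices:

  0-simplices (5): [v_0], [v_1], [v_2], [v_3], [v_4]
  1-simplices (5): [v_0,v_1], [v_0,v_3], [v_1,v_4], [v_2,v_3], [v_2,v_4]

Hence C_0 ≅ Z^5, C_1 ≅ Z^5.

Boundary ∂_1: C_1 → C_0 maps an edge to its endpoints' difference, ∂[p,q] = q − p.
This gives a 5×5 integer matrix of rank 4; reducing to Smith normal form yields diagonal entries (1,1,1,1).

Computing H_k = (kernel of ∂_k) / (image of ∂_{k+1}):

  H_0: rank C_0 − rank ∂_1 = 5 − 4 = 1, and the invariant factors of ∂_1 are all 1, so H_0 ≅ Z.
  H_1: rank ker ∂_1 − rank ∂_2 = (5 − 4) − 0 = 1, and there is no ∂_2, so H_1 ≅ Z.

As a check, the Euler characteristic is 5 − 5 = 0, which agrees with 1 − 1 = 0.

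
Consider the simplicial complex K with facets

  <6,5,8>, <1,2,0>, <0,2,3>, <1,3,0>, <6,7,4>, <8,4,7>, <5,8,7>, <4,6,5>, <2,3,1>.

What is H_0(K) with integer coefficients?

Fix the vertex order 0 < 1 < 2 < 3 < 4 < 5 < 6 < 7 < 8 and write every simplex with vertices in increasing order. Then dim K = 2 and the simplices of K are:

  0-simplices (9): [0], [1], [2], [3], [4], [5], [6], [7], [8]
  1-simplices (16): [0,1], [0,2], [0,3], [1,2], [1,3], [2,3], [4,5], [4,6], [4,7], [4,8], [5,6], [5,7], [5,8], [6,7], [6,8], [7,8]
  2-simplices (9): [0,1,2], [0,1,3], [0,2,3], [1,2,3], [4,5,6], [4,6,7], [4,7,8], [5,6,8], [5,7,8]

giving chain groups C_0 ≅ Z^9, C_1 ≅ Z^16, C_2 ≅ Z^9.

Boundary ∂_1: C_1 → C_0 is given by ∂[p,q] = [q] − [p]. For instance
  ∂[0,3] = [3] − [0].
This gives a 9×16 integer matrix of rank 7; reducing to Smith normal form yields diagonal entries (1,1,1,1,1,1,1).

Boundary ∂_2: C_2 → C_1 acts by ∂[p,q,r] = [q,r] − [p,r] + [p,q]. For instance
  ∂[4,5,6] = [5,6] − [4,6] + [4,5],
  ∂[0,1,3] = [1,3] − [0,3] + [0,1].
The resulting 16×9 matrix has rank 8, and its Smith normal form has invariant factors (1,1,1,1,1,1,1,1).

From H_k ≅ ker(∂_k) / im(∂_{k+1}) we obtain:

  H_0: rank C_0 − rank ∂_1 = 9 − 7 = 2, and the invariant factors of ∂_1 are all 1, so H_0 = Z^2.

(K is a triangulation of the disjoint union of the 2-sphere S^2 and the Möbius band.)

H_0 ≅ Z^2.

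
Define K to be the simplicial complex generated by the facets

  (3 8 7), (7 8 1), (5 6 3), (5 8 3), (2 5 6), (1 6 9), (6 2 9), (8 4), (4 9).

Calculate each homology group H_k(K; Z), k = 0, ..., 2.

H_0 = Z,  H_1 = Z^2,  H_2 = 0.

Order the vertices as 1 < 2 < 3 < 4 < 5 < 6 < 7 < 8 < 9. Listing each simplex with vertices in this order, K has dimension 2 with simplices:

  0-simplices (9): [1], [2], [3], [4], [5], [6], [7], [8], [9]
  1-simplices (17): [1,6], [1,7], [1,8], [1,9], [2,5], [2,6], [2,9], [3,5], [3,6], [3,7], [3,8], [4,8], [4,9], [5,6], [5,8], [6,9], [7,8]
  2-simplices (7): [1,6,9], [1,7,8], [2,5,6], [2,6,9], [3,5,6], [3,5,8], [3,7,8]

so the chain groups are C_0 ≅ Z^9, C_1 ≅ Z^17, C_2 ≅ Z^7.

∂_1: C_1 → C_0 maps an edge to its endpoints' difference, ∂[p,q] = q − p. For instance
  ∂[3,8] = [8] − [3].
This gives a 9×17 integer matrix of rank 8; reducing to Smith normal form yields diagonal entries (1,1,1,1,1,1,1,1).

The boundary map ∂_2: C_2 → C_1 maps a triangle to the signed sum of its edges. For instance
  ∂[1,7,8] = [7,8] − [1,8] + [1,7],
  ∂[1,6,9] = [6,9] − [1,9] + [1,6].
This gives a 17×7 integer matrix of rank 7; reducing to Smith normal form yields diagonal entries (1,1,1,1,1,1,1).

Reading off H_k = ker ∂_k / im ∂_{k+1}:

  H_0: rank C_0 − rank ∂_1 = 9 − 8 = 1, and the invariant factors of ∂_1 are all 1, so H_0 ≅ Z.
  H_1: rank ker ∂_1 − rank ∂_2 = (17 − 8) − 7 = 2, and the invariant factors of ∂_2 are all 1, so H_1 ≅ Z^2.
  H_2: rank ker ∂_2 − rank ∂_3 = (7 − 7) − 0 = 0, and there is no ∂_3, so H_2 ≅ 0.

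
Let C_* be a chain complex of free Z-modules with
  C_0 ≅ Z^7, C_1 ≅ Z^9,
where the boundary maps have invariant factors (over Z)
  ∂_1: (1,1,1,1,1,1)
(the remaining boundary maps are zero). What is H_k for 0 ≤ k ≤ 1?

H_0: b_0 = 7 − 0 − 6 = 1; torsion from ∂_1 factors > 1: none. So H_0 = Z.
H_1: b_1 = 9 − 6 − 0 = 3; torsion from ∂_2 factors > 1: none. So H_1 = Z^3.

H_0 = Z,  H_1 = Z^3.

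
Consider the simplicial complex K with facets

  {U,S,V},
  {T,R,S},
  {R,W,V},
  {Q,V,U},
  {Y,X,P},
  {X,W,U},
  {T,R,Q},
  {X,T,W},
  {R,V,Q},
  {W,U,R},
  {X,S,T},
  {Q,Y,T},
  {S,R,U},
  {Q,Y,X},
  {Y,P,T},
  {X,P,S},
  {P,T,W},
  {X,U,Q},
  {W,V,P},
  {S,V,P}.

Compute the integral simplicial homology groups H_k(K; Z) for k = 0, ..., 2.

H_0 = Z,  H_1 = Z ⊕ Z/2Z,  H_2 = 0.

Fix the vertex order P < Q < R < S < T < U < V < W < X < Y and write every simplex with vertices in increasing order. Then dim K = 2 and the simplices of K are:

  0-simplices (10): P, Q, R, S, T, U, V, W, X, Y
  1-simplices (30): PS, PT, PV, PW, PX, PY, QR, QT, QU, QV, QX, QY, RS, RT, RU, RV, RW, ST, SU, SV, SX, TW, TX, TY, UV, UW, UX, VW, WX, XY
  2-simplices (20): PSV, PSX, PTW, PTY, PVW, PXY, QRT, QRV, QTY, QUV, QUX, QXY, RST, RSU, RUW, RVW, STX, SUV, TWX, UWX

Hence C_0 ≅ Z^10, C_1 ≅ Z^30, C_2 ≅ Z^20.

The boundary map ∂_1: C_1 → C_0 maps an edge to its endpoints' difference, ∂[p,q] = q − p. For instance
  ∂QX = X − Q.
The resulting 10×30 matrix has rank 9, and its Smith normal form has invariant factors (1,1,1,1,1,1,1,1,1).

The boundary map ∂_2: C_2 → C_1 maps a triangle to the signed sum of its edges. For instance
  ∂QUX = UX − QX + QU,
  ∂QTY = TY − QY + QT.
This gives a 30×20 integer matrix of rank 20; reducing to Smith normal form yields diagonal entries (1,1,1,1,1,1,1,1,1,1,1,1,1,1,1,1,1,1,1,2).

Computing H_k = (kernel of ∂_k) / (image of ∂_{k+1}):

  H_0: rank C_0 − rank ∂_1 = 10 − 9 = 1, and the invariant factors of ∂_1 are all 1, so H_0 = Z.
  H_1: rank ker ∂_1 − rank ∂_2 = (30 − 9) − 20 = 1, and ∂_2 has invariant factor 2 > 1, so H_1 = Z ⊕ Z/2Z.
  H_2: rank ker ∂_2 − rank ∂_3 = (20 − 20) − 0 = 0, and there is no ∂_3, so H_2 = 0.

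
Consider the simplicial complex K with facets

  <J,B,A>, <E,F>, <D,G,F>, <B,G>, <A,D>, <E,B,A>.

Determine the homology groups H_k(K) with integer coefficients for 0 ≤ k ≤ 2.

H_0 ≅ Z,  H_1 ≅ Z^2,  H_2 = 0.

Fix the vertex order A < B < D < E < F < G < J and write every simplex with vertices in increasing order. Then dim K = 2 and the simplices of K are:

  0-simplices (7): A, B, D, E, F, G, J
  1-simplices (11): AB, AD, AE, AJ, BE, BG, BJ, DF, DG, EF, FG
  2-simplices (3): ABE, ABJ, DFG

so the chain groups are C_0 ≅ Z^7, C_1 ≅ Z^11, C_2 ≅ Z^3.

Boundary ∂_1: C_1 → C_0 is given by ∂[p,q] = [q] − [p]. For instance
  ∂BJ = J − B.
This gives a 7×11 integer matrix of rank 6; reducing to Smith normal form yields diagonal entries (1,1,1,1,1,1).

∂_2: C_2 → C_1 sends each 2-simplex [p,q,r] to [q,r] − [p,r] + [p,q]. For instance
  ∂DFG = FG − DG + DF,
  ∂ABE = BE − AE + AB.
This gives a 11×3 integer matrix of rank 3; reducing to Smith normal form yields diagonal entries (1,1,1).

Reading off H_k = ker ∂_k / im ∂_{k+1}:

  H_0: rank C_0 − rank ∂_1 = 7 − 6 = 1, and the invariant factors of ∂_1 are all 1, so H_0 = Z.
  H_1: rank ker ∂_1 − rank ∂_2 = (11 − 6) − 3 = 2, and the invariant factors of ∂_2 are all 1, so H_1 = Z^2.
  H_2: rank ker ∂_2 − rank ∂_3 = (3 − 3) − 0 = 0, and there is no ∂_3, so H_2 = 0.

As a check, the Euler characteristic is 7 − 11 + 3 = -1, which agrees with 1 − 2 + 0 = -1.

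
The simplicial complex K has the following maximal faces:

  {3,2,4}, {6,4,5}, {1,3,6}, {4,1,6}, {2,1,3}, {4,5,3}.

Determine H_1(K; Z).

H_1 ≅ Z.

We work with the vertex ordering 1 < 2 < 3 < 4 < 5 < 6. The simplices of K, each written with vertices in increasing order, are:

  0-simplices (6): [1], [2], [3], [4], [5], [6]
  1-simplices (12): [1,2], [1,3], [1,4], [1,6], [2,3], [2,4], [3,4], [3,5], [3,6], [4,5], [4,6], [5,6]
  2-simplices (6): [1,2,3], [1,3,6], [1,4,6], [2,3,4], [3,4,5], [4,5,6]

giving chain groups C_0 ≅ Z^6, C_1 ≅ Z^12, C_2 ≅ Z^6.

The boundary map ∂_1: C_1 → C_0 is given by ∂[p,q] = [q] − [p].
The 6×12 boundary matrix has rank 5 and Smith normal form diag(1,1,1,1,1).

The boundary map ∂_2: C_2 → C_1 maps a triangle to the signed sum of its edges. For instance
  ∂[3,4,5] = [4,5] − [3,5] + [3,4],
  ∂[2,3,4] = [3,4] − [2,4] + [2,3].
This gives a 12×6 integer matrix of rank 6; reducing to Smith normal form yields diagonal entries (1,1,1,1,1,1).

From H_k ≅ ker(∂_k) / im(∂_{k+1}) we obtain:

  H_1: rank ker ∂_1 − rank ∂_2 = (12 − 5) − 6 = 1, and the invariant factors of ∂_2 are all 1, so H_1 ≅ Z.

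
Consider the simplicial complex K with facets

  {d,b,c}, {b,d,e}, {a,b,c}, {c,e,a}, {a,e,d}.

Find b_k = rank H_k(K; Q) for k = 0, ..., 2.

b_0 = 1, b_1 = 1, b_2 = 0.

Order the vertices as a < b < c < d < e. Listing each simplex with vertices in this order, K has dimension 2 with simplices:

  0-simplices (5): a, b, c, d, e
  1-simplices (10): ab, ac, ad, ae, bc, bd, be, cd, ce, de
  2-simplices (5): abc, ace, ade, bcd, bde

Hence C_0 ≅ Z^5, C_1 ≅ Z^10, C_2 ≅ Z^5.

∂_1: C_1 → C_0 maps an edge to its endpoints' difference, ∂[p,q] = q − p.
The 5×10 boundary matrix has rank 4 and Smith normal form diag(1,1,1,1).

Boundary ∂_2: C_2 → C_1 sends each 2-simplex [p,q,r] to [q,r] − [p,r] + [p,q]. For instance
  ∂abc = bc − ac + ab,
  ∂bde = de − be + bd.
The 10×5 boundary matrix has rank 5 and Smith normal form diag(1,1,1,1,1).

Now H_k = ker ∂_k / im ∂_{k+1}, so:

  H_0: rank C_0 − rank ∂_1 = 5 − 4 = 1, and the invariant factors of ∂_1 are all 1, so H_0 = Z.
  H_1: rank ker ∂_1 − rank ∂_2 = (10 − 4) − 5 = 1, and the invariant factors of ∂_2 are all 1, so H_1 = Z.
  H_2: rank ker ∂_2 − rank ∂_3 = (5 − 5) − 0 = 0, and there is no ∂_3, so H_2 = 0.

As a check, the Euler characteristic is 5 − 10 + 5 = 0, which agrees with 1 − 1 + 0 = 0.
(K is a triangulation of the Möbius band.)

Hence the Betti numbers are b_0 = 1, b_1 = 1, b_2 = 0.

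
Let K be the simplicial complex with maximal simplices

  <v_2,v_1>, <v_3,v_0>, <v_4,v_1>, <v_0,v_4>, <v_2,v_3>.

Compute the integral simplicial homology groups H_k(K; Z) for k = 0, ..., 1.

Order the vertices as v_0 < v_1 < v_2 < v_3 < v_4. Listing each simplex with vertices in this order, K has dimension 1 with simplices:

  0-simplices (5): [v_0], [v_1], [v_2], [v_3], [v_4]
  1-simplices (5): [v_0,v_3], [v_0,v_4], [v_1,v_2], [v_1,v_4], [v_2,v_3]

giving chain groups C_0 ≅ Z^5, C_1 ≅ Z^5.

Boundary ∂_1: C_1 → C_0 maps an edge to its endpoints' difference, ∂[p,q] = q − p. For instance
  ∂[v_0,v_3] = [v_3] − [v_0].
The 5×5 boundary matrix has rank 4 and Smith normal form diag(1,1,1,1).

From H_k ≅ ker(∂_k) / im(∂_{k+1}) we obtain:

  H_0: rank C_0 − rank ∂_1 = 5 − 4 = 1, and the invariant factors of ∂_1 are all 1, so H_0 ≅ Z.
  H_1: rank ker ∂_1 − rank ∂_2 = (5 − 4) − 0 = 1, and there is no ∂_2, so H_1 ≅ Z.

(K is a triangulation of the circle S^1.)

H_0 ≅ Z,  H_1 ≅ Z.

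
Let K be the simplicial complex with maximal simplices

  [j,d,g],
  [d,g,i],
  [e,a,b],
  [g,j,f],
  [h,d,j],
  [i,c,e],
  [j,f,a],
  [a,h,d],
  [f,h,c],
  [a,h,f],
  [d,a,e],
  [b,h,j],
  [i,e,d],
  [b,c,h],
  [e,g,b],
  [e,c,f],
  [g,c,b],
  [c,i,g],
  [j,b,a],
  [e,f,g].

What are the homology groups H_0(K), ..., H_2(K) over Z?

H_0 = Z,  H_1 = Z ⊕ Z/2Z,  H_2 = 0.

We work with the vertex ordering a < b < c < d < e < f < g < h < i < j. The simplices of K, each written with vertices in increasing order, are:

  0-simplices (10): a, b, c, d, e, f, g, h, i, j
  1-simplices (30): ab, ad, ae, af, ah, aj, bc, be, bg, bh, bj, ce, cf, cg, ch, ci, de, dg, dh, di, dj, ef, eg, ei, fg, fh, fj, gi, gj, hj
  2-simplices (20): abe, abj, ade, adh, afh, afj, bcg, bch, beg, bhj, cef, cei, cfh, cgi, dei, dgi, dgj, dhj, efg, fgj

giving chain groups C_0 ≅ Z^10, C_1 ≅ Z^30, C_2 ≅ Z^20.

The boundary map ∂_1: C_1 → C_0 sends each edge [p,q] (with p < q) to q − p. For instance
  ∂fg = g − f.
As a 10×30 matrix over Z this has rank 9, with invariant factors (1,1,1,1,1,1,1,1,1).

Boundary ∂_2: C_2 → C_1 sends each 2-simplex [p,q,r] to [q,r] − [p,r] + [p,q]. For instance
  ∂dhj = hj − dj + dh,
  ∂dei = ei − di + de.
This gives a 30×20 integer matrix of rank 20; reducing to Smith normal form yields diagonal entries (1,1,1,1,1,1,1,1,1,1,1,1,1,1,1,1,1,1,1,2).

Now H_k = ker ∂_k / im ∂_{k+1}, so:

  H_0: rank C_0 − rank ∂_1 = 10 − 9 = 1, and the invariant factors of ∂_1 are all 1, so H_0 = Z.
  H_1: rank ker ∂_1 − rank ∂_2 = (30 − 9) − 20 = 1, and ∂_2 has invariant factor 2 > 1, so H_1 = Z ⊕ Z/2Z.
  H_2: rank ker ∂_2 − rank ∂_3 = (20 − 20) − 0 = 0, and there is no ∂_3, so H_2 = 0.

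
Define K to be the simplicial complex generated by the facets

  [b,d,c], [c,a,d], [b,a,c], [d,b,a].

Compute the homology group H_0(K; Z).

Order the vertices as a < b < c < d. Listing each simplex with vertices in this order, K has dimension 2 with simplices:

  0-simplices (4): a, b, c, d
  1-simplices (6): ab, ac, ad, bc, bd, cd
  2-simplices (4): abc, abd, acd, bcd

so the chain groups are C_0 ≅ Z^4, C_1 ≅ Z^6, C_2 ≅ Z^4.

The boundary map ∂_1: C_1 → C_0 is given by ∂[p,q] = [q] − [p].
As a 4×6 matrix over Z this has rank 3, with invariant factors (1,1,1).

∂_2: C_2 → C_1 maps a triangle to the signed sum of its edges. For instance
  ∂bcd = cd − bd + bc,
  ∂abd = bd − ad + ab.
This gives a 6×4 integer matrix of rank 3; reducing to Smith normal form yields diagonal entries (1,1,1).

From H_k ≅ ker(∂_k) / im(∂_{k+1}) we obtain:

  H_0: rank C_0 − rank ∂_1 = 4 − 3 = 1, and the invariant factors of ∂_1 are all 1, so H_0 ≅ Z.

H_0 ≅ Z.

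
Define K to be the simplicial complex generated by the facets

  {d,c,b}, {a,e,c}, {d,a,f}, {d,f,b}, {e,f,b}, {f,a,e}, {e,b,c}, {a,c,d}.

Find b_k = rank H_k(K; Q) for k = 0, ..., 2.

b_0 = 1, b_1 = 0, b_2 = 1.

Fix the vertex order a < b < c < d < e < f and write every simplex with vertices in increasing order. Then dim K = 2 and the simplices of K are:

  0-simplices (6): a, b, c, d, e, f
  1-simplices (12): ac, ad, ae, af, bc, bd, be, bf, cd, ce, df, ef
  2-simplices (8): acd, ace, adf, aef, bcd, bce, bdf, bef

Hence C_0 ≅ Z^6, C_1 ≅ Z^12, C_2 ≅ Z^8.

The boundary map ∂_1: C_1 → C_0 maps an edge to its endpoints' difference, ∂[p,q] = q − p.
As a 6×12 matrix over Z this has rank 5, with invariant factors (1,1,1,1,1).

Boundary ∂_2: C_2 → C_1 sends each 2-simplex [p,q,r] to [q,r] − [p,r] + [p,q]. For instance
  ∂bcd = cd − bd + bc,
  ∂aef = ef − af + ae.
This gives a 12×8 integer matrix of rank 7; reducing to Smith normal form yields diagonal entries (1,1,1,1,1,1,1).

Reading off H_k = ker ∂_k / im ∂_{k+1}:

  H_0: rank C_0 − rank ∂_1 = 6 − 5 = 1, and the invariant factors of ∂_1 are all 1, so H_0 ≅ Z.
  H_1: rank ker ∂_1 − rank ∂_2 = (12 − 5) − 7 = 0, and the invariant factors of ∂_2 are all 1, so H_1 ≅ 0.
  H_2: rank ker ∂_2 − rank ∂_3 = (8 − 7) − 0 = 1, and there is no ∂_3, so H_2 ≅ Z.

(K is a triangulation of the 2-sphere S^2.)

Hence the Betti numbers are b_0 = 1, b_1 = 0, b_2 = 1.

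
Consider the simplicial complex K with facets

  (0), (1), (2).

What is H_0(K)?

K has 3 vertices.
rank ∂_0 = 0, rank ∂_1 = 0 ⇒ b_0 = 3 − 0 − 0 = 3. So H_0 ≅ Z^3.

H_0 ≅ Z^3.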